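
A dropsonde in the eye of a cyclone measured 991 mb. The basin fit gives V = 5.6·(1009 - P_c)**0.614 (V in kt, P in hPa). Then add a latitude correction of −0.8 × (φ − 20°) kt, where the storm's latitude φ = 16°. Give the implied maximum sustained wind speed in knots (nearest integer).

ΔP = 1009 − 991 = 18 mb.
18^0.614 ≈ 5.898.
V ≈ 5.6 × 5.898 ≈ 33.0 kt.
Latitude correction: −0.8 × (16 − 20) = 3.2 kt.
Corrected V ≈ 36.2 kt → 36 kt.

36 kt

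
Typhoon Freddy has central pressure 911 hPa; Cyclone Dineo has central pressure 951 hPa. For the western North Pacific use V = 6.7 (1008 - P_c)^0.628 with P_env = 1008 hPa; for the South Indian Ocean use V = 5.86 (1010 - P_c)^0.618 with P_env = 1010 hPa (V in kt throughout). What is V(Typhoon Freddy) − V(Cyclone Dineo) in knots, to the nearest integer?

Typhoon Freddy: ΔP = 97; V ≈ 6.7 × 97^0.628 ≈ 118.51 kt.
Cyclone Dineo: ΔP = 59; V ≈ 5.86 × 59^0.618 ≈ 72.83 kt.
Difference ≈ 118.51 − 72.83 = 45.68 → 46 kt.

46 kt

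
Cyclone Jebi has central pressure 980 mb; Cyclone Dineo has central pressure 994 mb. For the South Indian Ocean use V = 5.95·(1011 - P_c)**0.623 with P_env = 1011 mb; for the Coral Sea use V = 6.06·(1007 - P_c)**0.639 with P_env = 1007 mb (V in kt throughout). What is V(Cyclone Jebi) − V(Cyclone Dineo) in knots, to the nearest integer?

19 kt

Cyclone Jebi: ΔP = 31; V ≈ 5.95 × 31^0.623 ≈ 50.54 kt.
Cyclone Dineo: ΔP = 13; V ≈ 6.06 × 13^0.639 ≈ 31.21 kt.
Difference ≈ 50.54 − 31.21 = 19.33 → 19 kt.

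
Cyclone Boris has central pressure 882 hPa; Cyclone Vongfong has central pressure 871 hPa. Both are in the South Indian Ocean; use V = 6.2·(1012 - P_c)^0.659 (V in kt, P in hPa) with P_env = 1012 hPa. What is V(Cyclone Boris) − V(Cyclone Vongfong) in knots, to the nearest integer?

-8 kt

Cyclone Boris: ΔP = 130; V ≈ 6.2 × 130^0.659 ≈ 153.28 kt.
Cyclone Vongfong: ΔP = 141; V ≈ 6.2 × 141^0.659 ≈ 161.71 kt.
Difference ≈ 153.28 − 161.71 = -8.43 → -8 kt.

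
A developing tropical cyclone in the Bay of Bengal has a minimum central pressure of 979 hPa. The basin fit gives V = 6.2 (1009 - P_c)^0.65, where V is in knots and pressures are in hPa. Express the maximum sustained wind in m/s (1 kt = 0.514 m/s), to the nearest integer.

ΔP = 1009 − 979 = 30 hPa.
V ≈ 6.2 × 30^0.65 = 6.2 × 9.123 ≈ 56.561 kt.
56.561 × 0.514 ≈ 29.07 m/s → 29 m/s.

29 m/s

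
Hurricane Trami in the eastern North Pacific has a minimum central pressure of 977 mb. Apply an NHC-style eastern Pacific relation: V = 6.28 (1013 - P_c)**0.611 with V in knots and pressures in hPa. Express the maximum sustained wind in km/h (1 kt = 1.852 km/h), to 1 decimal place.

103.9 km/h

ΔP = 1013 − 977 = 36 mb.
V ≈ 6.28 × 36^0.611 = 6.28 × 8.931 ≈ 56.087 kt.
56.087 × 1.852 ≈ 103.87 km/h → 103.9 km/h.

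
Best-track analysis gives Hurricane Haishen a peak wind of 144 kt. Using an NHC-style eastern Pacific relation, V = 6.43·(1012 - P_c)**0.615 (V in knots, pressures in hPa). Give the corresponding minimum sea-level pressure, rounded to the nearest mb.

ΔP = (V / 6.43)^(1/0.615) = (144/6.43)^1.626.
144/6.43 = 22.395; 22.395^1.626 ≈ 156.81 mb.
P_c = 1012 − 156.81 = 855.19 ≈ 855 mb.

855 mb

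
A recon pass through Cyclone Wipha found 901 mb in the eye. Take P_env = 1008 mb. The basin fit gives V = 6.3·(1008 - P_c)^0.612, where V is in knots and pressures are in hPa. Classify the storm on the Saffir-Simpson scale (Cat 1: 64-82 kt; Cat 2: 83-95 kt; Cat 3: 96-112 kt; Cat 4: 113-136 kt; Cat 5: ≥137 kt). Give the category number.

3

ΔP = 1008 − 901 = 107 mb.
V ≈ 6.3 × 107^0.612 = 6.3 × 17.46 ≈ 110 kt.
110 kt falls in the Category 3 band.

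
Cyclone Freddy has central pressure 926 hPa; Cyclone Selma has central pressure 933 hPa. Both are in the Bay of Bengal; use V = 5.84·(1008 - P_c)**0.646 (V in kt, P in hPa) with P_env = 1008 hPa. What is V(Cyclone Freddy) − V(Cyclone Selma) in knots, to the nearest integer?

6 kt

Cyclone Freddy: ΔP = 82; V ≈ 5.84 × 82^0.646 ≈ 100.63 kt.
Cyclone Selma: ΔP = 75; V ≈ 5.84 × 75^0.646 ≈ 95.00 kt.
Difference ≈ 100.63 − 95.00 = 5.63 → 6 kt.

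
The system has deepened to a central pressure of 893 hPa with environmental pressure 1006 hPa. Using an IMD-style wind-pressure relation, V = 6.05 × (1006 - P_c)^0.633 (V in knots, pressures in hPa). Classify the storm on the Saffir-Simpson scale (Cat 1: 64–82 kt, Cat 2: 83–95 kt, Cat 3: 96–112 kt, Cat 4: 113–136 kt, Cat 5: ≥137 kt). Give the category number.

ΔP = 1006 − 893 = 113 hPa.
V ≈ 6.05 × 113^0.633 = 6.05 × 19.93 ≈ 121 kt.
121 kt falls in the Category 4 band.

4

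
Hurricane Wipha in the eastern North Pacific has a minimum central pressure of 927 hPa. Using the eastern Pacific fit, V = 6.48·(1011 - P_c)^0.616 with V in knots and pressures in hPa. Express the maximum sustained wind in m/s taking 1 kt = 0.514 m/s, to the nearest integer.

51 m/s

ΔP = 1011 − 927 = 84 hPa.
V ≈ 6.48 × 84^0.616 = 6.48 × 15.323 ≈ 99.296 kt.
99.296 × 0.514 ≈ 51.04 m/s → 51 m/s.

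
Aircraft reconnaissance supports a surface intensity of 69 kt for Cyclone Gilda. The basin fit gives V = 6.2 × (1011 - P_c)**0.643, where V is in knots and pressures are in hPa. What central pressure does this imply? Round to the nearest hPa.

ΔP = (V / 6.2)^(1/0.643) = (69/6.2)^1.555.
69/6.2 = 11.129; 11.129^1.555 ≈ 42.41 hPa.
P_c = 1011 − 42.41 = 968.59 ≈ 969 hPa.

969 hPa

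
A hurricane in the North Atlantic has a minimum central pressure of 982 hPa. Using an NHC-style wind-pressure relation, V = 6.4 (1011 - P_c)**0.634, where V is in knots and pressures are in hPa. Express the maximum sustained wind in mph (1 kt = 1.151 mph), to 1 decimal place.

62.3 mph

ΔP = 1011 − 982 = 29 hPa.
V ≈ 6.4 × 29^0.634 = 6.4 × 8.456 ≈ 54.118 kt.
54.118 × 1.151 ≈ 62.29 mph → 62.3 mph.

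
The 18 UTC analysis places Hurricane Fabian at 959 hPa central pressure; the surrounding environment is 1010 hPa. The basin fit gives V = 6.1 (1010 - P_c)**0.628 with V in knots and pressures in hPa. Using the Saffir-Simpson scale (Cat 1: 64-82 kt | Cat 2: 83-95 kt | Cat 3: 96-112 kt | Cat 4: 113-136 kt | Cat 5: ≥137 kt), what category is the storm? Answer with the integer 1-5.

1

ΔP = 1010 − 959 = 51 hPa.
V ≈ 6.1 × 51^0.628 = 6.1 × 11.81 ≈ 72 kt.
72 kt falls in the Category 1 band.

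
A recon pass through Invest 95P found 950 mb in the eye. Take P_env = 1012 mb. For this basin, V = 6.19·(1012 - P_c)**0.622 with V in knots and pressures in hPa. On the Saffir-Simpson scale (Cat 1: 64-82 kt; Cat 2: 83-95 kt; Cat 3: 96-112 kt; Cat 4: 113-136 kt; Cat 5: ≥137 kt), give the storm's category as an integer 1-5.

1

ΔP = 1012 − 950 = 62 mb.
V ≈ 6.19 × 62^0.622 = 6.19 × 13.03 ≈ 81 kt.
81 kt falls in the Category 1 band.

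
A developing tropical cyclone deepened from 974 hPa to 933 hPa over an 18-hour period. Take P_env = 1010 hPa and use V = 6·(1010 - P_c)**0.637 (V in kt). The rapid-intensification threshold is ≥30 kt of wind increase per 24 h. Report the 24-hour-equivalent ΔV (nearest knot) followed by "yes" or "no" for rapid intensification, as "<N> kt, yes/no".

49 kt, yes

V₁: ΔP = 36, V ≈ 6 × 36^0.637 ≈ 58.82 kt.
V₂: ΔP = 77, V ≈ 6 × 77^0.637 ≈ 95.47 kt.
ΔV over 18 h = 36.65 kt → 24 h equivalent = 36.65 × 24/18 ≈ 48.87 kt.
49 kt ≥ 30 kt ⇒ rapid intensification.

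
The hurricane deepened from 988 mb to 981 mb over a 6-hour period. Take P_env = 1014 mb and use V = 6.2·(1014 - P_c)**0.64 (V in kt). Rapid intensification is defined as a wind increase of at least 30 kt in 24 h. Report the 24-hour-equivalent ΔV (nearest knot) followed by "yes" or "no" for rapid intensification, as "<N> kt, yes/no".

V₁: ΔP = 26, V ≈ 6.2 × 26^0.64 ≈ 49.89 kt.
V₂: ΔP = 33, V ≈ 6.2 × 33^0.64 ≈ 58.11 kt.
ΔV over 6 h = 8.22 kt → 24 h equivalent = 8.22 × 24/6 ≈ 32.88 kt.
33 kt ≥ 30 kt ⇒ rapid intensification.

33 kt, yes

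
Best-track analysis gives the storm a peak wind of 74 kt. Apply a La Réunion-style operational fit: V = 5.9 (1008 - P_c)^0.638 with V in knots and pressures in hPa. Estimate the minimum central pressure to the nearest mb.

955 mb

ΔP = (V / 5.9)^(1/0.638) = (74/5.9)^1.567.
74/5.9 = 12.542; 12.542^1.567 ≈ 52.67 mb.
P_c = 1008 − 52.67 = 955.33 ≈ 955 mb.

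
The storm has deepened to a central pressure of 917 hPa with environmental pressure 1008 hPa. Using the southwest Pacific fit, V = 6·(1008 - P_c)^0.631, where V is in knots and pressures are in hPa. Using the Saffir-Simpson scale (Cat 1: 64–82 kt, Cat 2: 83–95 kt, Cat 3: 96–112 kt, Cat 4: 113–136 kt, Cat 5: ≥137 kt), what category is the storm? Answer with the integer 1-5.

ΔP = 1008 − 917 = 91 hPa.
V ≈ 6 × 91^0.631 = 6 × 17.22 ≈ 103 kt.
103 kt falls in the Category 3 band.

3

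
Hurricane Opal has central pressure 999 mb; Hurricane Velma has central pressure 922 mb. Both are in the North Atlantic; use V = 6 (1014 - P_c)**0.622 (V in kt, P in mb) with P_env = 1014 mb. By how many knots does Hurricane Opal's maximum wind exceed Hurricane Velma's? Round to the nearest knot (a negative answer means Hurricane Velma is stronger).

-68 kt

Hurricane Opal: ΔP = 15; V ≈ 6 × 15^0.622 ≈ 32.34 kt.
Hurricane Velma: ΔP = 92; V ≈ 6 × 92^0.622 ≈ 99.91 kt.
Difference ≈ 32.34 − 99.91 = -67.57 → -68 kt.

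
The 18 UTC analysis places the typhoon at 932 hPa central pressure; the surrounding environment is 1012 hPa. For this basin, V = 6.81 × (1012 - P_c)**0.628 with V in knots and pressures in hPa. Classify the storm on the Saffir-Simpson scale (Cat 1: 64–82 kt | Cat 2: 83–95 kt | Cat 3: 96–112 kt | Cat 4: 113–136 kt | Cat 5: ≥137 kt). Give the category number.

3

ΔP = 1012 − 932 = 80 hPa.
V ≈ 6.81 × 80^0.628 = 6.81 × 15.67 ≈ 107 kt.
107 kt falls in the Category 3 band.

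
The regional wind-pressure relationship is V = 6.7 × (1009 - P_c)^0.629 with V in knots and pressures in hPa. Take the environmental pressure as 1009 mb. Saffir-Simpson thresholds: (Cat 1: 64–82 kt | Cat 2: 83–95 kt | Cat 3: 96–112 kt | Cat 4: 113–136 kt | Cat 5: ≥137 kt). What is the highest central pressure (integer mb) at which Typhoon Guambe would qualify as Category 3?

940 mb

Category 3 begins at V = 96 kt.
Required ΔP = (96/6.7)^(1/0.629) = 14.328^1.590 ≈ 68.89 mb.
P_c ≤ 1009 − 68.89 = 940.11, so the highest integer P_c is 940 mb.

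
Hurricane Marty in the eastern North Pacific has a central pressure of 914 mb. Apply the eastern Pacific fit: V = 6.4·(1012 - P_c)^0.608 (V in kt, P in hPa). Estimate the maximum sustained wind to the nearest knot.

ΔP = 1012 − 914 = 98 mb.
98^0.608 ≈ 16.243.
V ≈ 6.4 × 16.243 ≈ 104.0 kt.

104 kt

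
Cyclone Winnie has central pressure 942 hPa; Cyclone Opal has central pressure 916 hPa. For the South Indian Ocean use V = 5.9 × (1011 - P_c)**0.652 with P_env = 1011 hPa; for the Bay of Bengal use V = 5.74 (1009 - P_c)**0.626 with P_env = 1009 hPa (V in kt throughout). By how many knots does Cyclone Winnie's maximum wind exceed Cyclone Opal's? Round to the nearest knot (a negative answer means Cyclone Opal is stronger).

-5 kt

Cyclone Winnie: ΔP = 69; V ≈ 5.9 × 69^0.652 ≈ 93.28 kt.
Cyclone Opal: ΔP = 93; V ≈ 5.74 × 93^0.626 ≈ 97.99 kt.
Difference ≈ 93.28 − 97.99 = -4.71 → -5 kt.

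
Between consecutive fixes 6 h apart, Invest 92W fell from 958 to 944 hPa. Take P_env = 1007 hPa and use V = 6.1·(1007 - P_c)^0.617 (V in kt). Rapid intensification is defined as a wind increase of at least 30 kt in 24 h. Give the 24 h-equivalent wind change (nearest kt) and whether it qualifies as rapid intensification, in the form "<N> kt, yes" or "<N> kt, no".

V₁: ΔP = 49, V ≈ 6.1 × 49^0.617 ≈ 67.33 kt.
V₂: ΔP = 63, V ≈ 6.1 × 63^0.617 ≈ 78.62 kt.
ΔV over 6 h = 11.29 kt → 24 h equivalent = 11.29 × 24/6 ≈ 45.16 kt.
45 kt ≥ 30 kt ⇒ rapid intensification.

45 kt, yes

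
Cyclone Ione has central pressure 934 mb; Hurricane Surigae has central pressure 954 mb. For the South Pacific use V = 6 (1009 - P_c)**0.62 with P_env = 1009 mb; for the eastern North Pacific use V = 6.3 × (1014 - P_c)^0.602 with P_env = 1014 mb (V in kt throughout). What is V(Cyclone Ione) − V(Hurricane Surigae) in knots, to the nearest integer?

13 kt

Cyclone Ione: ΔP = 75; V ≈ 6 × 75^0.62 ≈ 87.23 kt.
Hurricane Surigae: ΔP = 60; V ≈ 6.3 × 60^0.602 ≈ 74.09 kt.
Difference ≈ 87.23 − 74.09 = 13.14 → 13 kt.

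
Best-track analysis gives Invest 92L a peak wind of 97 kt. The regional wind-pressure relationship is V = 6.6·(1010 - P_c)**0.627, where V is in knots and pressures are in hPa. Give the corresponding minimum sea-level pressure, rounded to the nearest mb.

937 mb

ΔP = (V / 6.6)^(1/0.627) = (97/6.6)^1.595.
97/6.6 = 14.697; 14.697^1.595 ≈ 72.71 mb.
P_c = 1010 − 72.71 = 937.29 ≈ 937 mb.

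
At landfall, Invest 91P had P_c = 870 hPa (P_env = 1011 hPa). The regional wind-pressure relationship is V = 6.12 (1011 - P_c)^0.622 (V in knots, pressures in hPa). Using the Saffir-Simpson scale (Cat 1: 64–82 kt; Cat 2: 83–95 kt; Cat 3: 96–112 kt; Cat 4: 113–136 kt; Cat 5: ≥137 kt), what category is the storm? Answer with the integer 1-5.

ΔP = 1011 − 870 = 141 hPa.
V ≈ 6.12 × 141^0.622 = 6.12 × 21.72 ≈ 133 kt.
133 kt falls in the Category 4 band.

4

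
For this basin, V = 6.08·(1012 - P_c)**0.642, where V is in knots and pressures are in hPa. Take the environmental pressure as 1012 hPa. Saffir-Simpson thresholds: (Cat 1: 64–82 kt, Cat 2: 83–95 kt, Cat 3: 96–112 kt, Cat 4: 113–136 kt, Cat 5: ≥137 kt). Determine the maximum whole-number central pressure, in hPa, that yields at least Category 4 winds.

Category 4 begins at V = 113 kt.
Required ΔP = (113/6.08)^(1/0.642) = 18.586^1.558 ≈ 94.82 hPa.
P_c ≤ 1012 − 94.82 = 917.18, so the highest integer P_c is 917 hPa.

917 hPa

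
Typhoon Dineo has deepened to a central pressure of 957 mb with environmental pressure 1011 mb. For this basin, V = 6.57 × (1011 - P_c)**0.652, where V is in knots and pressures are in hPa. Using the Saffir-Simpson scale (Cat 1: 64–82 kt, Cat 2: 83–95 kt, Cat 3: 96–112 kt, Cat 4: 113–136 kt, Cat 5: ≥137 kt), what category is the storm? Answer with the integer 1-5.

ΔP = 1011 − 957 = 54 mb.
V ≈ 6.57 × 54^0.652 = 6.57 × 13.47 ≈ 89 kt.
89 kt falls in the Category 2 band.

2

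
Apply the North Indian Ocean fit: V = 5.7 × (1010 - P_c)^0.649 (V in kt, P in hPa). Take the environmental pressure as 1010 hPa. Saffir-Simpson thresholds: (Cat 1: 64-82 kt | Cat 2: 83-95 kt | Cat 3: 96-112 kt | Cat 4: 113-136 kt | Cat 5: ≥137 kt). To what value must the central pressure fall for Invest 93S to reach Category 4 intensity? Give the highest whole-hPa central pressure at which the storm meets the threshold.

910 hPa

Category 4 begins at V = 113 kt.
Required ΔP = (113/5.7)^(1/0.649) = 19.825^1.541 ≈ 99.72 hPa.
P_c ≤ 1010 − 99.72 = 910.28, so the highest integer P_c is 910 hPa.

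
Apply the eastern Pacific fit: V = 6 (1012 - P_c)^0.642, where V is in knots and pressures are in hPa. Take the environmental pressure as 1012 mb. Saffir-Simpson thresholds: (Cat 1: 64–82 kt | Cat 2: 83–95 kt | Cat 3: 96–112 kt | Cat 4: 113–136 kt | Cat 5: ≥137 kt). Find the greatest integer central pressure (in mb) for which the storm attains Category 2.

952 mb

Category 2 begins at V = 83 kt.
Required ΔP = (83/6)^(1/0.642) = 13.833^1.558 ≈ 59.86 mb.
P_c ≤ 1012 − 59.86 = 952.14, so the highest integer P_c is 952 mb.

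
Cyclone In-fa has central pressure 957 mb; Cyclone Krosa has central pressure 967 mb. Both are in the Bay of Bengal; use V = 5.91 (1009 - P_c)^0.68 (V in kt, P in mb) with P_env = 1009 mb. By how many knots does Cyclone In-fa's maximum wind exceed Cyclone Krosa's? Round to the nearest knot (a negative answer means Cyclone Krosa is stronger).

Cyclone In-fa: ΔP = 52; V ≈ 5.91 × 52^0.68 ≈ 86.79 kt.
Cyclone Krosa: ΔP = 42; V ≈ 5.91 × 42^0.68 ≈ 75.06 kt.
Difference ≈ 86.79 − 75.06 = 11.73 → 12 kt.

12 kt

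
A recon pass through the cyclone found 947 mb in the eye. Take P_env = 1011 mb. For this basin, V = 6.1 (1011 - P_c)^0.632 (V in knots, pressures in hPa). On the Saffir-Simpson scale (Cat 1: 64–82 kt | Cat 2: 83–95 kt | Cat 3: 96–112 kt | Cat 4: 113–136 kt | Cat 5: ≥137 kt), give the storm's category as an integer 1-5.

2

ΔP = 1011 − 947 = 64 mb.
V ≈ 6.1 × 64^0.632 = 6.1 × 13.85 ≈ 84 kt.
84 kt falls in the Category 2 band.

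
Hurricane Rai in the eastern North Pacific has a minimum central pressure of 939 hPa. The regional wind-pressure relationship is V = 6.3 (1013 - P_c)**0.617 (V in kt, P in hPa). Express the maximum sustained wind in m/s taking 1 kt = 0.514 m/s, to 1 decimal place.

46.1 m/s

ΔP = 1013 − 939 = 74 hPa.
V ≈ 6.3 × 74^0.617 = 6.3 × 14.234 ≈ 89.672 kt.
89.672 × 0.514 ≈ 46.09 m/s → 46.1 m/s.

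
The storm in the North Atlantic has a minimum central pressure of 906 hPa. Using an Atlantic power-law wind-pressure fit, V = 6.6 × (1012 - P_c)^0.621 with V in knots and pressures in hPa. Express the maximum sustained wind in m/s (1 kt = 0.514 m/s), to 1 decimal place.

ΔP = 1012 − 906 = 106 hPa.
V ≈ 6.6 × 106^0.621 = 6.6 × 18.102 ≈ 119.470 kt.
119.470 × 0.514 ≈ 61.41 m/s → 61.4 m/s.

61.4 m/s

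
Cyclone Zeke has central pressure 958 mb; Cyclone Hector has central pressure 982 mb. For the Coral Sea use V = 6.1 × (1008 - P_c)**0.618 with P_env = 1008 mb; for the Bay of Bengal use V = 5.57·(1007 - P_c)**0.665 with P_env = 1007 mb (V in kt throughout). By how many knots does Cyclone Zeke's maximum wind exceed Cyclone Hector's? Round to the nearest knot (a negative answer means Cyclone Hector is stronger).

21 kt

Cyclone Zeke: ΔP = 50; V ≈ 6.1 × 50^0.618 ≈ 68.44 kt.
Cyclone Hector: ΔP = 25; V ≈ 5.57 × 25^0.665 ≈ 47.37 kt.
Difference ≈ 68.44 − 47.37 = 21.07 → 21 kt.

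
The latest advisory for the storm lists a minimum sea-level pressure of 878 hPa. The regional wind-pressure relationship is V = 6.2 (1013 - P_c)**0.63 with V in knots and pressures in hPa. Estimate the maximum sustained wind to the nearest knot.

136 kt

ΔP = 1013 − 878 = 135 hPa.
135^0.63 ≈ 21.984.
V ≈ 6.2 × 21.984 ≈ 136.3 kt.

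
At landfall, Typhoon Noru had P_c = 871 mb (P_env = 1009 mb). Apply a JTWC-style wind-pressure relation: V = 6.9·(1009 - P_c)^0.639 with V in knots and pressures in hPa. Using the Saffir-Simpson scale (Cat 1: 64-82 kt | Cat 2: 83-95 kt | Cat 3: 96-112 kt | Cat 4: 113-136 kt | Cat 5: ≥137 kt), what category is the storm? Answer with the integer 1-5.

ΔP = 1009 − 871 = 138 mb.
V ≈ 6.9 × 138^0.639 = 6.9 × 23.30 ≈ 161 kt.
161 kt falls in the Category 5 band.

5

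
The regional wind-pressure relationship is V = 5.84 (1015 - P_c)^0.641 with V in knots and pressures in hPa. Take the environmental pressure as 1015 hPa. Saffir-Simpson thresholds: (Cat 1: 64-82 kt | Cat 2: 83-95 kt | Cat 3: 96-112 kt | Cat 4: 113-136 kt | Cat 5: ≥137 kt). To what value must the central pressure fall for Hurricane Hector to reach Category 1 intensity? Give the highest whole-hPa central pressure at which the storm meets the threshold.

973 hPa

Category 1 begins at V = 64 kt.
Required ΔP = (64/5.84)^(1/0.641) = 10.959^1.560 ≈ 41.89 hPa.
P_c ≤ 1015 − 41.89 = 973.11, so the highest integer P_c is 973 hPa.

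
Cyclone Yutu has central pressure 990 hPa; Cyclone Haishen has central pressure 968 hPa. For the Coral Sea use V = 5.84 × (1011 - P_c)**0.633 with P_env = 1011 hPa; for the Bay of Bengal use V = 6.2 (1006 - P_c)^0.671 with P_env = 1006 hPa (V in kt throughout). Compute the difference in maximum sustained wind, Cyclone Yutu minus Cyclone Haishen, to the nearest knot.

Cyclone Yutu: ΔP = 21; V ≈ 5.84 × 21^0.633 ≈ 40.12 kt.
Cyclone Haishen: ΔP = 38; V ≈ 6.2 × 38^0.671 ≈ 71.19 kt.
Difference ≈ 40.12 − 71.19 = -31.07 → -31 kt.

-31 kt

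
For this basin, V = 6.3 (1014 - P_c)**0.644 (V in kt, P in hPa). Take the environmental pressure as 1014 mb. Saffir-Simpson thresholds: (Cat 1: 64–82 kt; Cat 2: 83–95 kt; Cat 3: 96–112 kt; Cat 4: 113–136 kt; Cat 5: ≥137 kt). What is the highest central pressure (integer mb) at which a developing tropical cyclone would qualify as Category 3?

Category 3 begins at V = 96 kt.
Required ΔP = (96/6.3)^(1/0.644) = 15.238^1.553 ≈ 68.68 mb.
P_c ≤ 1014 − 68.68 = 945.32, so the highest integer P_c is 945 mb.

945 mb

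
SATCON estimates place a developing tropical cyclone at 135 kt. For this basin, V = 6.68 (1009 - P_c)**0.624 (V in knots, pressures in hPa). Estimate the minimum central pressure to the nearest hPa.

ΔP = (V / 6.68)^(1/0.624) = (135/6.68)^1.603.
135/6.68 = 20.210; 20.210^1.603 ≈ 123.66 hPa.
P_c = 1009 − 123.66 = 885.34 ≈ 885 hPa.

885 hPa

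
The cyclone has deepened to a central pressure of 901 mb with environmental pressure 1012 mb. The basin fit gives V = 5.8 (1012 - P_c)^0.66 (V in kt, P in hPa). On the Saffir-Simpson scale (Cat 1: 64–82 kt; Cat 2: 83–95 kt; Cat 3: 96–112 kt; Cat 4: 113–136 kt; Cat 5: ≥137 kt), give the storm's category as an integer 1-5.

ΔP = 1012 − 901 = 111 mb.
V ≈ 5.8 × 111^0.66 = 5.8 × 22.38 ≈ 130 kt.
130 kt falls in the Category 4 band.

4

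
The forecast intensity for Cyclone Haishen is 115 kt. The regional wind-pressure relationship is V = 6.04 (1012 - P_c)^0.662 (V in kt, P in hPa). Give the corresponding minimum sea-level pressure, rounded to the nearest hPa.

926 hPa

ΔP = (V / 6.04)^(1/0.662) = (115/6.04)^1.511.
115/6.04 = 19.040; 19.040^1.511 ≈ 85.71 hPa.
P_c = 1012 − 85.71 = 926.29 ≈ 926 hPa.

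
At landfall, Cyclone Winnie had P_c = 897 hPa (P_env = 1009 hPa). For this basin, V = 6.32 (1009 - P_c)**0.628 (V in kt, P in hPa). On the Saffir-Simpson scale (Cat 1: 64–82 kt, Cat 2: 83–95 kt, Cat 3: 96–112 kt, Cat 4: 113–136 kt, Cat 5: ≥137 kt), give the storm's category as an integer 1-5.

4

ΔP = 1009 − 897 = 112 hPa.
V ≈ 6.32 × 112^0.628 = 6.32 × 19.36 ≈ 122 kt.
122 kt falls in the Category 4 band.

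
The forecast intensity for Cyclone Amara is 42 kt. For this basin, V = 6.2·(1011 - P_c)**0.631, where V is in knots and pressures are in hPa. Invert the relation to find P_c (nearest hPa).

ΔP = (V / 6.2)^(1/0.631) = (42/6.2)^1.585.
42/6.2 = 6.774; 6.774^1.585 ≈ 20.74 hPa.
P_c = 1011 − 20.74 = 990.26 ≈ 990 hPa.

990 hPa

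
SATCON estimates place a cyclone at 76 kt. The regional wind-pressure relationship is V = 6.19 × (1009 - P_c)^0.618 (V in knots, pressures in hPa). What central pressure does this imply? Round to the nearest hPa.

ΔP = (V / 6.19)^(1/0.618) = (76/6.19)^1.618.
76/6.19 = 12.278; 12.278^1.618 ≈ 57.85 hPa.
P_c = 1009 − 57.85 = 951.15 ≈ 951 hPa.

951 hPa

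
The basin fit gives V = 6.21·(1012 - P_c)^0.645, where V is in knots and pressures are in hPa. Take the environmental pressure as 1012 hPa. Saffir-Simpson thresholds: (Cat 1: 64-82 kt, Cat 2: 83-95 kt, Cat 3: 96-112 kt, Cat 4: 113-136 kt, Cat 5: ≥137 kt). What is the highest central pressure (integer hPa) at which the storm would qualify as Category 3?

Category 3 begins at V = 96 kt.
Required ΔP = (96/6.21)^(1/0.645) = 15.459^1.550 ≈ 69.77 hPa.
P_c ≤ 1012 − 69.77 = 942.23, so the highest integer P_c is 942 hPa.

942 hPa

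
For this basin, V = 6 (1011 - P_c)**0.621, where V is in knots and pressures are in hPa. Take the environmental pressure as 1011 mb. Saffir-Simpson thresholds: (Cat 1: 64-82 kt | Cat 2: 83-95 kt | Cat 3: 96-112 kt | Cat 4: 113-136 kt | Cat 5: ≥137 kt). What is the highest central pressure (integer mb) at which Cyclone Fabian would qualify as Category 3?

924 mb

Category 3 begins at V = 96 kt.
Required ΔP = (96/6)^(1/0.621) = 16.000^1.610 ≈ 86.90 mb.
P_c ≤ 1011 − 86.90 = 924.10, so the highest integer P_c is 924 mb.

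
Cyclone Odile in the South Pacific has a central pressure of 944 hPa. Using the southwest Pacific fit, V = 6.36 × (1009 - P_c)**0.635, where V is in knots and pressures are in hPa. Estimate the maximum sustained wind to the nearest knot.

90 kt

ΔP = 1009 − 944 = 65 hPa.
65^0.635 ≈ 14.164.
V ≈ 6.36 × 14.164 ≈ 90.1 kt.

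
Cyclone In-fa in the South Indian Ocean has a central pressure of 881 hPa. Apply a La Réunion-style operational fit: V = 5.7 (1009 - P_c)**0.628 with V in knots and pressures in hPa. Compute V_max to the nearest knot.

ΔP = 1009 − 881 = 128 hPa.
128^0.628 ≈ 21.054.
V ≈ 5.7 × 21.054 ≈ 120.0 kt.

120 kt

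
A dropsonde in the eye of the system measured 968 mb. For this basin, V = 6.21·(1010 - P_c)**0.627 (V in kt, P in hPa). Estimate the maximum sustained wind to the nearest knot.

65 kt

ΔP = 1010 − 968 = 42 mb.
42^0.627 ≈ 10.418.
V ≈ 6.21 × 10.418 ≈ 64.7 kt.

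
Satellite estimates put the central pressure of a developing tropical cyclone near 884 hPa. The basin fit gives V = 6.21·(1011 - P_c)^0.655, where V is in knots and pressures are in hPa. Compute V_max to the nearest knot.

148 kt

ΔP = 1011 − 884 = 127 hPa.
127^0.655 ≈ 23.878.
V ≈ 6.21 × 23.878 ≈ 148.3 kt.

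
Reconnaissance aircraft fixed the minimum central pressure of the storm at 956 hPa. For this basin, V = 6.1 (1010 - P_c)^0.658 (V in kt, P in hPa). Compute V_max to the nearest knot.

ΔP = 1010 − 956 = 54 hPa.
54^0.658 ≈ 13.801.
V ≈ 6.1 × 13.801 ≈ 84.2 kt.

84 kt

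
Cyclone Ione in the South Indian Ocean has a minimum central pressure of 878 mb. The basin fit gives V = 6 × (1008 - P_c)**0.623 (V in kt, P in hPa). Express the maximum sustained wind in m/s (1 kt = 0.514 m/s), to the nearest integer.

ΔP = 1008 − 878 = 130 mb.
V ≈ 6 × 130^0.623 = 6 × 20.749 ≈ 124.491 kt.
124.491 × 0.514 ≈ 63.99 m/s → 64 m/s.

64 m/s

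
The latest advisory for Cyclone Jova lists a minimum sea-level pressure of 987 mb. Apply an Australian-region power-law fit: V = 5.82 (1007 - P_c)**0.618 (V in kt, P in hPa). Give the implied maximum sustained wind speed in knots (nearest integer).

37 kt

ΔP = 1007 − 987 = 20 mb.
20^0.618 ≈ 6.368.
V ≈ 5.82 × 6.368 ≈ 37.1 kt.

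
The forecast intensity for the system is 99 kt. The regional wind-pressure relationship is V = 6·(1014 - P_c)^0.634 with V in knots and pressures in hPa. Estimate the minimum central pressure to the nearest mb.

931 mb

ΔP = (V / 6)^(1/0.634) = (99/6)^1.577.
99/6 = 16.500; 16.500^1.577 ≈ 83.24 mb.
P_c = 1014 − 83.24 = 930.76 ≈ 931 mb.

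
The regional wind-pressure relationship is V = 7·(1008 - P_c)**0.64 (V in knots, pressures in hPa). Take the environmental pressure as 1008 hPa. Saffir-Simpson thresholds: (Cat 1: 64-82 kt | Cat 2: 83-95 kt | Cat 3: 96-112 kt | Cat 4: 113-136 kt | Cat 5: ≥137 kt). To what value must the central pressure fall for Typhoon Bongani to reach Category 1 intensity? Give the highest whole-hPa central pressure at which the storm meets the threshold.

976 hPa

Category 1 begins at V = 64 kt.
Required ΔP = (64/7)^(1/0.64) = 9.143^1.562 ≈ 31.75 hPa.
P_c ≤ 1008 − 31.75 = 976.25, so the highest integer P_c is 976 hPa.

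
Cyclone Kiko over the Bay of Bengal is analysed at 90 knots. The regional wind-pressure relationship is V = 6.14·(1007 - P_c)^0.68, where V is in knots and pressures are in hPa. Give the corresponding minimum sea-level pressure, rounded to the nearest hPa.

ΔP = (V / 6.14)^(1/0.68) = (90/6.14)^1.471.
90/6.14 = 14.658; 14.658^1.471 ≈ 51.86 hPa.
P_c = 1007 − 51.86 = 955.14 ≈ 955 hPa.

955 hPa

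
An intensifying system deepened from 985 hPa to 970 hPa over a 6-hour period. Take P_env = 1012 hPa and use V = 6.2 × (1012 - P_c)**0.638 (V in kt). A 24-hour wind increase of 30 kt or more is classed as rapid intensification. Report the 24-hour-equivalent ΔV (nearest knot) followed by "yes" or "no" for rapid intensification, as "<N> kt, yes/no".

66 kt, yes

V₁: ΔP = 27, V ≈ 6.2 × 27^0.638 ≈ 50.77 kt.
V₂: ΔP = 42, V ≈ 6.2 × 42^0.638 ≈ 67.30 kt.
ΔV over 6 h = 16.53 kt → 24 h equivalent = 16.53 × 24/6 ≈ 66.12 kt.
66 kt ≥ 30 kt ⇒ rapid intensification.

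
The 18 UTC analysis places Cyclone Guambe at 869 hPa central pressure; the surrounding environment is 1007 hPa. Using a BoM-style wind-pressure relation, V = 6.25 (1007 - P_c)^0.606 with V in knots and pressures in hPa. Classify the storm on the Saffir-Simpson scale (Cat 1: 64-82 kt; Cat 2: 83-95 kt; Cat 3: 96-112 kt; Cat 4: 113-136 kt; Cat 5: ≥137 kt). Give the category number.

ΔP = 1007 − 869 = 138 hPa.
V ≈ 6.25 × 138^0.606 = 6.25 × 19.80 ≈ 124 kt.
124 kt falls in the Category 4 band.

4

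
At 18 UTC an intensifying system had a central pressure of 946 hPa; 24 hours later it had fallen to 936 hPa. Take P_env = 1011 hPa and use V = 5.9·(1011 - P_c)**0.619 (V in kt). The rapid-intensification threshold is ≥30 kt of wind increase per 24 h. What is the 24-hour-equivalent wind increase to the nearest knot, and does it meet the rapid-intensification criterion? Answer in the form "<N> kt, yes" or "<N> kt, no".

7 kt, no

V₁: ΔP = 65, V ≈ 5.9 × 65^0.619 ≈ 78.17 kt.
V₂: ΔP = 75, V ≈ 5.9 × 75^0.619 ≈ 85.41 kt.
ΔV over 24 h = 7.24 kt → 24 h equivalent = 7.24 × 24/24 ≈ 7.24 kt.
7 kt < 30 kt ⇒ not rapid intensification.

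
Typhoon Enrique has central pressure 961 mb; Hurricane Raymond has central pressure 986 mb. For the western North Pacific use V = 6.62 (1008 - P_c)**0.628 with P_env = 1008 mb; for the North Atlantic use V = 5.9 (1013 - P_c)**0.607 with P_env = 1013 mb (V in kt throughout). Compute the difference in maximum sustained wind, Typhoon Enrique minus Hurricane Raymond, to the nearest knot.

Typhoon Enrique: ΔP = 47; V ≈ 6.62 × 47^0.628 ≈ 74.29 kt.
Hurricane Raymond: ΔP = 27; V ≈ 5.9 × 27^0.607 ≈ 43.62 kt.
Difference ≈ 74.29 − 43.62 = 30.67 → 31 kt.

31 kt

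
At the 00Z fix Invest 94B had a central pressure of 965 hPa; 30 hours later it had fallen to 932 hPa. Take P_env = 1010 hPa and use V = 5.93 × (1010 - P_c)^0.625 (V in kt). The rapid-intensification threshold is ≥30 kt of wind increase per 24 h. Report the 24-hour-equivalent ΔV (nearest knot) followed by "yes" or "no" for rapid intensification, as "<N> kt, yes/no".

V₁: ΔP = 45, V ≈ 5.93 × 45^0.625 ≈ 64.02 kt.
V₂: ΔP = 78, V ≈ 5.93 × 78^0.625 ≈ 90.28 kt.
ΔV over 30 h = 26.26 kt → 24 h equivalent = 26.26 × 24/30 ≈ 21.01 kt.
21 kt < 30 kt ⇒ not rapid intensification.

21 kt, no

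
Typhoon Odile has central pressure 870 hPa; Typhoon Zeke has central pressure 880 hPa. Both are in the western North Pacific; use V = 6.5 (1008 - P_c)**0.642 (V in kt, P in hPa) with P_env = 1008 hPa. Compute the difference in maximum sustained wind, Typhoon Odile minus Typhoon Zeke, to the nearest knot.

7 kt

Typhoon Odile: ΔP = 138; V ≈ 6.5 × 138^0.642 ≈ 153.71 kt.
Typhoon Zeke: ΔP = 128; V ≈ 6.5 × 128^0.642 ≈ 146.47 kt.
Difference ≈ 153.71 − 146.47 = 7.24 → 7 kt.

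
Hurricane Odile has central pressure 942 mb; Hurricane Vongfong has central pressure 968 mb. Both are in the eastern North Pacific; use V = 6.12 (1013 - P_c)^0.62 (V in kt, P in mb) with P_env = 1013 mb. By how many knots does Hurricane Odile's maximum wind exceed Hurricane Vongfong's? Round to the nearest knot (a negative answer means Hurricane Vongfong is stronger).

Hurricane Odile: ΔP = 71; V ≈ 6.12 × 71^0.62 ≈ 86.01 kt.
Hurricane Vongfong: ΔP = 45; V ≈ 6.12 × 45^0.62 ≈ 64.83 kt.
Difference ≈ 86.01 − 64.83 = 21.18 → 21 kt.

21 kt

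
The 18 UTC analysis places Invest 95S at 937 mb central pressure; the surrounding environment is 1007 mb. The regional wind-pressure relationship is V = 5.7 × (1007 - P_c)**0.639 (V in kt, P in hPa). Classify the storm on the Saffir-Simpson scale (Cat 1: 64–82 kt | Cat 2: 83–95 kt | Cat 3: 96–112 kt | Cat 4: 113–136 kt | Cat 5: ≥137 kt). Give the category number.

2

ΔP = 1007 − 937 = 70 mb.
V ≈ 5.7 × 70^0.639 = 5.7 × 15.10 ≈ 86 kt.
86 kt falls in the Category 2 band.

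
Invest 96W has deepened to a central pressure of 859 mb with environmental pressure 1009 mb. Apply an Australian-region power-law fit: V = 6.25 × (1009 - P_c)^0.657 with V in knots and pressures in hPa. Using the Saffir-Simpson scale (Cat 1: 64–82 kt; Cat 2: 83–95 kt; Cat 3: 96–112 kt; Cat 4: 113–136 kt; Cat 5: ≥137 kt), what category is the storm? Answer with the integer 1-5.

ΔP = 1009 − 859 = 150 mb.
V ≈ 6.25 × 150^0.657 = 6.25 × 26.90 ≈ 168 kt.
168 kt falls in the Category 5 band.

5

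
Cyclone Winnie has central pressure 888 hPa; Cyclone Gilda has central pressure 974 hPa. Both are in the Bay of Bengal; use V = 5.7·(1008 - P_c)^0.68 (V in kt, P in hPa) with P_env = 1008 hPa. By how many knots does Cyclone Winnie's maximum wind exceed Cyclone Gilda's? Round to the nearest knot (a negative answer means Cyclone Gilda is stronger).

Cyclone Winnie: ΔP = 120; V ≈ 5.7 × 120^0.68 ≈ 147.81 kt.
Cyclone Gilda: ΔP = 34; V ≈ 5.7 × 34^0.68 ≈ 62.70 kt.
Difference ≈ 147.81 − 62.70 = 85.11 → 85 kt.

85 kt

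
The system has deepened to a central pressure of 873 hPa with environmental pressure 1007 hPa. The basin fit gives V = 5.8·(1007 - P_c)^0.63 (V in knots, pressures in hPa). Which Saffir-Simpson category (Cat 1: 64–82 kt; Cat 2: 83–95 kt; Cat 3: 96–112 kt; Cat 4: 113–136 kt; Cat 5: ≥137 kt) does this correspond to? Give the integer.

ΔP = 1007 − 873 = 134 hPa.
V ≈ 5.8 × 134^0.63 = 5.8 × 21.88 ≈ 127 kt.
127 kt falls in the Category 4 band.

4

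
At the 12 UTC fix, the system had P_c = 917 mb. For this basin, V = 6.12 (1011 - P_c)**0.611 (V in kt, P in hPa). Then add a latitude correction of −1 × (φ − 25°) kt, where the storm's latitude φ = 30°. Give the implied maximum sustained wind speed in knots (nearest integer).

93 kt

ΔP = 1011 − 917 = 94 mb.
94^0.611 ≈ 16.054.
V ≈ 6.12 × 16.054 ≈ 98.2 kt.
Latitude correction: −1 × (30 − 25) = -5 kt.
Corrected V ≈ 93.2 kt → 93 kt.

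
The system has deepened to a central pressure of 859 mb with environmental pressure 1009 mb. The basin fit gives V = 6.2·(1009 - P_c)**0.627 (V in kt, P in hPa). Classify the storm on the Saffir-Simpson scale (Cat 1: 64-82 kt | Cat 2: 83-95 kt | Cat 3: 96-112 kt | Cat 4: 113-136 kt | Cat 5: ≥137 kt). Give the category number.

5

ΔP = 1009 − 859 = 150 mb.
V ≈ 6.2 × 150^0.627 = 6.2 × 23.14 ≈ 143 kt.
143 kt falls in the Category 5 band.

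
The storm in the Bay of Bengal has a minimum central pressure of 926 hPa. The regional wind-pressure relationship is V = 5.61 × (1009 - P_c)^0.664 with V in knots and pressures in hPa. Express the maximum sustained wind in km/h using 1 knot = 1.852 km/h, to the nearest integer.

195 km/h

ΔP = 1009 − 926 = 83 hPa.
V ≈ 5.61 × 83^0.664 = 5.61 × 18.805 ≈ 105.495 kt.
105.495 × 1.852 ≈ 195.38 km/h → 195 km/h.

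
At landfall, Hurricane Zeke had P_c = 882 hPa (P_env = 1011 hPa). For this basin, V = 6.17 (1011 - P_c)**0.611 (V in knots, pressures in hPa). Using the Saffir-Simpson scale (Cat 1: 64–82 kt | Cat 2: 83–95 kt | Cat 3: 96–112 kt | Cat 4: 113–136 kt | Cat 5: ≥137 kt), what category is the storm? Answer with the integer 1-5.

ΔP = 1011 − 882 = 129 hPa.
V ≈ 6.17 × 129^0.611 = 6.17 × 19.48 ≈ 120 kt.
120 kt falls in the Category 4 band.

4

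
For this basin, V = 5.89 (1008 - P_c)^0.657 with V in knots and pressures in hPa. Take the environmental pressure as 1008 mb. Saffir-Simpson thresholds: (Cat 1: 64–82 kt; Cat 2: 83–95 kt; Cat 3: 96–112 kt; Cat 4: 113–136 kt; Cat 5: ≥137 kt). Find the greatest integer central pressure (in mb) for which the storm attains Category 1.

970 mb

Category 1 begins at V = 64 kt.
Required ΔP = (64/5.89)^(1/0.657) = 10.866^1.522 ≈ 37.75 mb.
P_c ≤ 1008 − 37.75 = 970.25, so the highest integer P_c is 970 mb.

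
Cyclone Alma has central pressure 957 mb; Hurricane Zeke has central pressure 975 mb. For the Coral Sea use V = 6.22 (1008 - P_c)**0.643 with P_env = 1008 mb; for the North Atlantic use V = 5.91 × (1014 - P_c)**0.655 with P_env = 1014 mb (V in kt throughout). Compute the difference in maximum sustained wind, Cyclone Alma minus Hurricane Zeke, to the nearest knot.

Cyclone Alma: ΔP = 51; V ≈ 6.22 × 51^0.643 ≈ 77.94 kt.
Hurricane Zeke: ΔP = 39; V ≈ 5.91 × 39^0.655 ≈ 65.12 kt.
Difference ≈ 77.94 − 65.12 = 12.82 → 13 kt.

13 kt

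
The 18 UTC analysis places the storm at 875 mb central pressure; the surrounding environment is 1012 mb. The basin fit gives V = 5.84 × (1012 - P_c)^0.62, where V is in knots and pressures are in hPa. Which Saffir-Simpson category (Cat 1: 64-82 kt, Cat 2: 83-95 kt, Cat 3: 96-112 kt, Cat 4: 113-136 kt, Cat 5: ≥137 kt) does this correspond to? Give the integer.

ΔP = 1012 − 875 = 137 mb.
V ≈ 5.84 × 137^0.62 = 5.84 × 21.12 ≈ 123 kt.
123 kt falls in the Category 4 band.

4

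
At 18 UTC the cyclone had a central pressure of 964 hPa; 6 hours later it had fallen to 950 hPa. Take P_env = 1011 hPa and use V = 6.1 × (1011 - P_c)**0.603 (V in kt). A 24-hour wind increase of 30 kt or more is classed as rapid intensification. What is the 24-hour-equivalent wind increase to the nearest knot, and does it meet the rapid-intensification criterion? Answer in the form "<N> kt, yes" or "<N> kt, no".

V₁: ΔP = 47, V ≈ 6.1 × 47^0.603 ≈ 62.17 kt.
V₂: ΔP = 61, V ≈ 6.1 × 61^0.603 ≈ 72.76 kt.
ΔV over 6 h = 10.59 kt → 24 h equivalent = 10.59 × 24/6 ≈ 42.36 kt.
42 kt ≥ 30 kt ⇒ rapid intensification.

42 kt, yes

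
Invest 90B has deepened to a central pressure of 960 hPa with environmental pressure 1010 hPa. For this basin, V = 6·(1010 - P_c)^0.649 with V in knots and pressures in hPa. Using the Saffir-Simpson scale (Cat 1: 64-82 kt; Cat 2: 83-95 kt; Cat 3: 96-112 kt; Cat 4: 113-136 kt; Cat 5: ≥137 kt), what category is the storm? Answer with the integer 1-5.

1

ΔP = 1010 − 960 = 50 hPa.
V ≈ 6 × 50^0.649 = 6 × 12.67 ≈ 76 kt.
76 kt falls in the Category 1 band.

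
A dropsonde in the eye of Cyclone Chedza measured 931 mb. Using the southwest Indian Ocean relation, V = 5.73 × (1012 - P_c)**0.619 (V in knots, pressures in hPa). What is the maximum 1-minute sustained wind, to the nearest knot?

87 kt

ΔP = 1012 − 931 = 81 mb.
81^0.619 ≈ 15.183.
V ≈ 5.73 × 15.183 ≈ 87.0 kt.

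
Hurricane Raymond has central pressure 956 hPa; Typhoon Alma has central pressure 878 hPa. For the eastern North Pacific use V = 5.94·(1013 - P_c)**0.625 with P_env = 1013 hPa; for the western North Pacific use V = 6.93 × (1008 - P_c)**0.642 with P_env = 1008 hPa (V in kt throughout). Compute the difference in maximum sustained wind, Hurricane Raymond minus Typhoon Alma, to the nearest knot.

-83 kt

Hurricane Raymond: ΔP = 57; V ≈ 5.94 × 57^0.625 ≈ 74.34 kt.
Typhoon Alma: ΔP = 130; V ≈ 6.93 × 130^0.642 ≈ 157.72 kt.
Difference ≈ 74.34 − 157.72 = -83.38 → -83 kt.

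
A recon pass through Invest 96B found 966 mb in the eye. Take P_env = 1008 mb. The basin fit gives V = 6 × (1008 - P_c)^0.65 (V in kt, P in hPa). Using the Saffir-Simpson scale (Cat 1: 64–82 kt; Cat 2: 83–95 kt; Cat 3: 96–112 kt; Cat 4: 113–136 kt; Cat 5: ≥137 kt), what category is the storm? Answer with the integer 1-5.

ΔP = 1008 − 966 = 42 mb.
V ≈ 6 × 42^0.65 = 6 × 11.35 ≈ 68 kt.
68 kt falls in the Category 1 band.

1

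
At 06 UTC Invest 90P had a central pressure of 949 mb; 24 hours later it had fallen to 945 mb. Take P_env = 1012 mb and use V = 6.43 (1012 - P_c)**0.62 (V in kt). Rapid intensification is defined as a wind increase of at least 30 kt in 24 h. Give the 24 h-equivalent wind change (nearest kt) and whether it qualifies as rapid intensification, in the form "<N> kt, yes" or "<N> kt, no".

3 kt, no

V₁: ΔP = 63, V ≈ 6.43 × 63^0.62 ≈ 83.91 kt.
V₂: ΔP = 67, V ≈ 6.43 × 67^0.62 ≈ 87.17 kt.
ΔV over 24 h = 3.26 kt → 24 h equivalent = 3.26 × 24/24 ≈ 3.26 kt.
3 kt < 30 kt ⇒ not rapid intensification.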